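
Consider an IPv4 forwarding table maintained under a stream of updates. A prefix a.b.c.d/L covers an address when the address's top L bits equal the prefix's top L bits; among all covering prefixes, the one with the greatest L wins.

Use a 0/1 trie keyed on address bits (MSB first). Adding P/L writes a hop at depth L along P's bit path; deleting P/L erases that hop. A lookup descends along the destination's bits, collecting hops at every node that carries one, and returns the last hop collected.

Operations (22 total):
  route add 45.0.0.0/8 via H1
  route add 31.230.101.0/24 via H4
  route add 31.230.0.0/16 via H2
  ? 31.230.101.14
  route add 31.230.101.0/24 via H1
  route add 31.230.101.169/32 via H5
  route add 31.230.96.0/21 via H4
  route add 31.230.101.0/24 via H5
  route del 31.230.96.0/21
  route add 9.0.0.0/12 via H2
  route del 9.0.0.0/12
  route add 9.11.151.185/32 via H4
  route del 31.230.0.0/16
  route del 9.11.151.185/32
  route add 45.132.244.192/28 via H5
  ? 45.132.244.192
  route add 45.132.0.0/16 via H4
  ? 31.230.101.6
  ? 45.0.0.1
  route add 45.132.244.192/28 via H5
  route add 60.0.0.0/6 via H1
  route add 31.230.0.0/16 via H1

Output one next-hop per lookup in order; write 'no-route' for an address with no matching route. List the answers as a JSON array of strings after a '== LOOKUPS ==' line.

Apply in order:
  add 45.0.0.0/8 -> H1 at depth 8
  add 31.230.101.0/24 -> H4 at depth 24
  add 31.230.0.0/16 -> H2 at depth 16
  Q 31.230.101.14: descend 000111111110011001100101 ; hops seen [H2,H4] ; pick H4
  add 31.230.101.0/24 -> H1 at depth 24
  add 31.230.101.169/32 -> H5 at depth 32
  add 31.230.96.0/21 -> H4 at depth 21
  add 31.230.101.0/24 -> H5 at depth 24
  - 31.230.96.0/21 clear@21
  add 9.0.0.0/12 -> H2 at depth 12
  - 9.0.0.0/12 clear@12
  add 9.11.151.185/32 -> H4 at depth 32
  - 31.230.0.0/16 clear@16
  - 9.11.151.185/32 clear@32
  add 45.132.244.192/28 -> H5 at depth 28
  Q 45.132.244.192: descend 0010110110000100111101001100 ; hops seen [H1,H5] ; pick H5
  add 45.132.0.0/16 -> H4 at depth 16
  Q 31.230.101.6: descend 000111111110011001100101 ; hops seen [H5] ; pick H5
  Q 45.0.0.1: descend 00101101 ; hops seen [H1] ; pick H1
  add 45.132.244.192/28 -> H5 at depth 28
  add 60.0.0.0/6 -> H1 at depth 6
  add 31.230.0.0/16 -> H1 at depth 16

== LOOKUPS ==
["H4","H5","H5","H1"]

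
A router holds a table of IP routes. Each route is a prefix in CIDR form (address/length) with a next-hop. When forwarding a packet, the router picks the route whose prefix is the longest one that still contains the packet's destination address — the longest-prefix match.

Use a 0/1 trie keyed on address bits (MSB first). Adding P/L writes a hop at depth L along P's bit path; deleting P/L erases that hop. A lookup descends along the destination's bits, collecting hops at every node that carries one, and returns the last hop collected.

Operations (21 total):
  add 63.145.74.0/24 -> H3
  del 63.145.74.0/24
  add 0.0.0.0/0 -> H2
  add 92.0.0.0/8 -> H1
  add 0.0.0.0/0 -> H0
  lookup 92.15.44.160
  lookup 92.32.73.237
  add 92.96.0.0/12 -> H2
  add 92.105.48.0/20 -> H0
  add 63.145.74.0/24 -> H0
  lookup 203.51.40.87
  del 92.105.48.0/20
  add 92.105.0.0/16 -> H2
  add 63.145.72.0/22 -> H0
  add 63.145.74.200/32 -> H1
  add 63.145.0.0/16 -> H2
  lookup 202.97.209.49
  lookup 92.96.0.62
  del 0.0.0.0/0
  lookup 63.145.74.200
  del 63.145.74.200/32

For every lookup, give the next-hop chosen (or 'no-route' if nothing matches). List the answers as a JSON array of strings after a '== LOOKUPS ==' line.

Process each operation:
  add 63.145.74.0/24 -> H3 at depth 24
  del 63.145.74.0/24 (clear depth 24)
  add 0.0.0.0/0 -> H2 at depth 0
  add 92.0.0.0/8 -> H1 at depth 8
  add 0.0.0.0/0 -> H0 at depth 0
  lookup 92.15.44.160: bits 01011100 walk d0:H0→d1:-→d2:-→d3:-→d4:-→d5:-→d6:-→d7:-→d8:H1 -> H1
  lookup 92.32.73.237: bits 01011100 walk d0:H0→d1:-→d2:-→d3:-→d4:-→d5:-→d6:-→d7:-→d8:H1 -> H1
  add 92.96.0.0/12 -> H2 at depth 12
  add 92.105.48.0/20 -> H0 at depth 20
  add 63.145.74.0/24 -> H0 at depth 24
  lookup 203.51.40.87: bits ε walk d0:H0 -> H0
  del 92.105.48.0/20 (clear depth 20)
  add 92.105.0.0/16 -> H2 at depth 16
  add 63.145.72.0/22 -> H0 at depth 22
  add 63.145.74.200/32 -> H1 at depth 32
  add 63.145.0.0/16 -> H2 at depth 16
  lookup 202.97.209.49: bits ε walk d0:H0 -> H0
  lookup 92.96.0.62: bits 010111000110 walk d0:H0→d1:-→d2:-→d3:-→d4:-→d5:-→d6:-→d7:-→d8:H1→d9:-→d10:-→d11:-→d12:H2 -> H2
  del 0.0.0.0/0 (clear depth 0)
  lookup 63.145.74.200: bits 00111111100100010100101011001000 walk d0:-→d1:-→d2:-→d3:-→d4:-→d5:-→d6:-→d7:-→d8:-→d9:-→d10:-→d11:-→d12:-→d13:-→d14:-→d15:-→d16:H2→d17:-→d18:-→d19:-→d20:-→d21:-→d22:H0→d23:-→d24:H0→d25:-→d26:-→d27:-→d28:-→d29:-→d30:-→d31:-→d32:H1 -> H1
  del 63.145.74.200/32 (clear depth 32)

== LOOKUPS ==
["H1","H1","H0","H0","H2","H1"]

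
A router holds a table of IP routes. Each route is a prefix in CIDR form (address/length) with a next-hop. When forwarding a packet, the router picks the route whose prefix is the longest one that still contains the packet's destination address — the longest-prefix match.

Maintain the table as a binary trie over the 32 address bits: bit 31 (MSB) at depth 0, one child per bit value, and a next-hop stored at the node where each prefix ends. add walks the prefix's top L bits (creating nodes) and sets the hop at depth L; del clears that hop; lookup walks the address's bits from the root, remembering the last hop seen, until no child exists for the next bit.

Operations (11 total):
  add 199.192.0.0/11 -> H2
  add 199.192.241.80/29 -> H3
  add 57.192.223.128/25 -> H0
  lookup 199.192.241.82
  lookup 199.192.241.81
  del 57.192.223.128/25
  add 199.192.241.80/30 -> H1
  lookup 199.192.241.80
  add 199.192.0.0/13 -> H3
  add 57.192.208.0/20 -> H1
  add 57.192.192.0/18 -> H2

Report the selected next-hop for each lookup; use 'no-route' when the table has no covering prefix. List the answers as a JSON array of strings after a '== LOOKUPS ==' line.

Trace:
  + 199.192.0.0/11 (H2) depth=11
  + 199.192.241.80/29 (H3) depth=29
  + 57.192.223.128/25 (H0) depth=25
  Q 199.192.241.82: descend 11000111110000001111000101010 ; hops seen [H2,H3] ; pick H3
  Q 199.192.241.81: descend 11000111110000001111000101010 ; hops seen [H2,H3] ; pick H3
  del 57.192.223.128/25 (clear depth 25)
  + 199.192.241.80/30 (H1) depth=30
  Q 199.192.241.80: descend 110001111100000011110001010100 ; hops seen [H2,H3,H1] ; pick H1
  + 199.192.0.0/13 (H3) depth=13
  + 57.192.208.0/20 (H1) depth=20
  + 57.192.192.0/18 (H2) depth=18

== LOOKUPS ==
["H3","H3","H1"]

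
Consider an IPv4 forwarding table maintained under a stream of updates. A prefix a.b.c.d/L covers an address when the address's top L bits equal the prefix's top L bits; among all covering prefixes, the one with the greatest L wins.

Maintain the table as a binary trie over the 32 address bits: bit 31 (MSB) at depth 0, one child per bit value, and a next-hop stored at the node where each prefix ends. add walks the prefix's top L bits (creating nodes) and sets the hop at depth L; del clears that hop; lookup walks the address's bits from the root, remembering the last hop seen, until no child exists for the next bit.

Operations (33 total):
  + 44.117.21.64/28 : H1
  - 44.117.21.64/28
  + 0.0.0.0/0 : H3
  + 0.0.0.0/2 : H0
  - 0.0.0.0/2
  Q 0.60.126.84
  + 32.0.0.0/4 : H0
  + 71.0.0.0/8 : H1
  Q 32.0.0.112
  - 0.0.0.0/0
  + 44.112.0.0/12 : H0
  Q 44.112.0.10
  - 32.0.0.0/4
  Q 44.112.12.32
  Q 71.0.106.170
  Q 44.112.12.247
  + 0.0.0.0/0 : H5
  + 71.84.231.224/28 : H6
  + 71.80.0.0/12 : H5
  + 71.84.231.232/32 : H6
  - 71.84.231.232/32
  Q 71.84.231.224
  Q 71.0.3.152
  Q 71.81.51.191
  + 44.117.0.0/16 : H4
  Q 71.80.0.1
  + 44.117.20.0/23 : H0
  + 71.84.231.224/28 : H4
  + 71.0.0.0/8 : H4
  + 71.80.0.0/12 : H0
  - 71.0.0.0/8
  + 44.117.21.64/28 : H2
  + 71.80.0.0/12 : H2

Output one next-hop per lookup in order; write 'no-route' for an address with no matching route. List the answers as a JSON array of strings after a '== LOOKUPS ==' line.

Process each operation:
  + 44.117.21.64/28 (H1) depth=28
  - 44.117.21.64/28 clear@28
  + 0.0.0.0/0 (H3) depth=0
  + 0.0.0.0/2 (H0) depth=2
  - 0.0.0.0/2 clear@2
  ? 0.60.126.84  path d0:H3→d1:-→d2:-  best=H3
  + 32.0.0.0/4 (H0) depth=4
  + 71.0.0.0/8 (H1) depth=8
  ? 32.0.0.112  path d0:H3→d1:-→d2:-→d3:-→d4:H0  best=H0
  - 0.0.0.0/0 clear@0
  + 44.112.0.0/12 (H0) depth=12
  ? 44.112.0.10  path d0:-→d1:-→d2:-→d3:-→d4:H0→d5:-→d6:-→d7:-→d8:-→d9:-→d10:-→d11:-→d12:H0→d13:-  best=H0
  - 32.0.0.0/4 clear@4
  ? 44.112.12.32  path d0:-→d1:-→d2:-→d3:-→d4:-→d5:-→d6:-→d7:-→d8:-→d9:-→d10:-→d11:-→d12:H0→d13:-  best=H0
  ? 71.0.106.170  path d0:-→d1:-→d2:-→d3:-→d4:-→d5:-→d6:-→d7:-→d8:H1  best=H1
  ? 44.112.12.247  path d0:-→d1:-→d2:-→d3:-→d4:-→d5:-→d6:-→d7:-→d8:-→d9:-→d10:-→d11:-→d12:H0→d13:-  best=H0
  + 0.0.0.0/0 (H5) depth=0
  + 71.84.231.224/28 (H6) depth=28
  + 71.80.0.0/12 (H5) depth=12
  + 71.84.231.232/32 (H6) depth=32
  - 71.84.231.232/32 clear@32
  ? 71.84.231.224  path d0:H5→d1:-→d2:-→d3:-→d4:-→d5:-→d6:-→d7:-→d8:H1→d9:-→d10:-→d11:-→d12:H5→d13:-→d14:-→d15:-→d16:-→d17:-→d18:-→d19:-→d20:-→d21:-→d22:-→d23:-→d24:-→d25:-→d26:-→d27:-→d28:H6  best=H6
  ? 71.0.3.152  path d0:H5→d1:-→d2:-→d3:-→d4:-→d5:-→d6:-→d7:-→d8:H1→d9:-  best=H1
  ? 71.81.51.191  path d0:H5→d1:-→d2:-→d3:-→d4:-→d5:-→d6:-→d7:-→d8:H1→d9:-→d10:-→d11:-→d12:H5→d13:-  best=H5
  + 44.117.0.0/16 (H4) depth=16
  ? 71.80.0.1  path d0:H5→d1:-→d2:-→d3:-→d4:-→d5:-→d6:-→d7:-→d8:H1→d9:-→d10:-→d11:-→d12:H5→d13:-  best=H5
  + 44.117.20.0/23 (H0) depth=23
  + 71.84.231.224/28 (H4) depth=28
  + 71.0.0.0/8 (H4) depth=8
  + 71.80.0.0/12 (H0) depth=12
  - 71.0.0.0/8 clear@8
  + 44.117.21.64/28 (H2) depth=28
  + 71.80.0.0/12 (H2) depth=12

== LOOKUPS ==
["H3","H0","H0","H0","H1","H0","H6","H1","H5","H5"]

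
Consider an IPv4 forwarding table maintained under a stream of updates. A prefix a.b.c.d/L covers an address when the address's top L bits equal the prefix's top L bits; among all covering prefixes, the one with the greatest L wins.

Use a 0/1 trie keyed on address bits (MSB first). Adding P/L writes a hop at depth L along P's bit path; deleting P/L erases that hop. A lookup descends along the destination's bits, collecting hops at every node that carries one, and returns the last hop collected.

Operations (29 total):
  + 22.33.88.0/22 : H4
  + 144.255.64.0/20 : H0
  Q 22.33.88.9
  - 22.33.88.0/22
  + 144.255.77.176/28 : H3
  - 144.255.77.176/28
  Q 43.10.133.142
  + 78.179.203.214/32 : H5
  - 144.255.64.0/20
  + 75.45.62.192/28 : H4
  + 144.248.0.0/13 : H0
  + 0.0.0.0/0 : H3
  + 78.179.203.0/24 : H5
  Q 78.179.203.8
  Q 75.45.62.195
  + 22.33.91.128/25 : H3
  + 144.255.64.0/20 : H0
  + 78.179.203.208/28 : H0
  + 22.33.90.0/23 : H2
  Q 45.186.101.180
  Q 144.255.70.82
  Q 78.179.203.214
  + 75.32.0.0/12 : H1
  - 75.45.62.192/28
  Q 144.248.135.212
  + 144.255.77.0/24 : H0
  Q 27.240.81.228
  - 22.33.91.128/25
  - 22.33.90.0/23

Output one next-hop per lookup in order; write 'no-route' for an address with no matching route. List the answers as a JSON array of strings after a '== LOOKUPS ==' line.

Apply in order:
  add 22.33.88.0/22 -> H4 at depth 22
  add 144.255.64.0/20 -> H0 at depth 20
  lookup 22.33.88.9: bits 0001011000100001010110 walk d0:-→d1:-→d2:-→d3:-→d4:-→d5:-→d6:-→d7:-→d8:-→d9:-→d10:-→d11:-→d12:-→d13:-→d14:-→d15:-→d16:-→d17:-→d18:-→d19:-→d20:-→d21:-→d22:H4 -> H4
  - 22.33.88.0/22 clear@22
  add 144.255.77.176/28 -> H3 at depth 28
  - 144.255.77.176/28 clear@28
  lookup 43.10.133.142: bits 00 walk d0:-→d1:-→d2:- -> no-route
  add 78.179.203.214/32 -> H5 at depth 32
  - 144.255.64.0/20 clear@20
  add 75.45.62.192/28 -> H4 at depth 28
  add 144.248.0.0/13 -> H0 at depth 13
  add 0.0.0.0/0 -> H3 at depth 0
  add 78.179.203.0/24 -> H5 at depth 24
  lookup 78.179.203.8: bits 010011101011001111001011 walk d0:H3→d1:-→d2:-→d3:-→d4:-→d5:-→d6:-→d7:-→d8:-→d9:-→d10:-→d11:-→d12:-→d13:-→d14:-→d15:-→d16:-→d17:-→d18:-→d19:-→d20:-→d21:-→d22:-→d23:-→d24:H5 -> H5
  lookup 75.45.62.195: bits 0100101100101101001111101100 walk d0:H3→d1:-→d2:-→d3:-→d4:-→d5:-→d6:-→d7:-→d8:-→d9:-→d10:-→d11:-→d12:-→d13:-→d14:-→d15:-→d16:-→d17:-→d18:-→d19:-→d20:-→d21:-→d22:-→d23:-→d24:-→d25:-→d26:-→d27:-→d28:H4 -> H4
  add 22.33.91.128/25 -> H3 at depth 25
  add 144.255.64.0/20 -> H0 at depth 20
  add 78.179.203.208/28 -> H0 at depth 28
  add 22.33.90.0/23 -> H2 at depth 23
  lookup 45.186.101.180: bits 00 walk d0:H3→d1:-→d2:- -> H3
  lookup 144.255.70.82: bits 10010000111111110100 walk d0:H3→d1:-→d2:-→d3:-→d4:-→d5:-→d6:-→d7:-→d8:-→d9:-→d10:-→d11:-→d12:-→d13:H0→d14:-→d15:-→d16:-→d17:-→d18:-→d19:-→d20:H0 -> H0
  lookup 78.179.203.214: bits 01001110101100111100101111010110 walk d0:H3→d1:-→d2:-→d3:-→d4:-→d5:-→d6:-→d7:-→d8:-→d9:-→d10:-→d11:-→d12:-→d13:-→d14:-→d15:-→d16:-→d17:-→d18:-→d19:-→d20:-→d21:-→d22:-→d23:-→d24:H5→d25:-→d26:-→d27:-→d28:H0→d29:-→d30:-→d31:-→d32:H5 -> H5
  add 75.32.0.0/12 -> H1 at depth 12
  - 75.45.62.192/28 clear@28
  lookup 144.248.135.212: bits 1001000011111 walk d0:H3→d1:-→d2:-→d3:-→d4:-→d5:-→d6:-→d7:-→d8:-→d9:-→d10:-→d11:-→d12:-→d13:H0 -> H0
  add 144.255.77.0/24 -> H0 at depth 24
  lookup 27.240.81.228: bits 0001 walk d0:H3→d1:-→d2:-→d3:-→d4:- -> H3
  - 22.33.91.128/25 clear@25
  - 22.33.90.0/23 clear@23

== LOOKUPS ==
["H4","no-route","H5","H4","H3","H0","H5","H0","H3"]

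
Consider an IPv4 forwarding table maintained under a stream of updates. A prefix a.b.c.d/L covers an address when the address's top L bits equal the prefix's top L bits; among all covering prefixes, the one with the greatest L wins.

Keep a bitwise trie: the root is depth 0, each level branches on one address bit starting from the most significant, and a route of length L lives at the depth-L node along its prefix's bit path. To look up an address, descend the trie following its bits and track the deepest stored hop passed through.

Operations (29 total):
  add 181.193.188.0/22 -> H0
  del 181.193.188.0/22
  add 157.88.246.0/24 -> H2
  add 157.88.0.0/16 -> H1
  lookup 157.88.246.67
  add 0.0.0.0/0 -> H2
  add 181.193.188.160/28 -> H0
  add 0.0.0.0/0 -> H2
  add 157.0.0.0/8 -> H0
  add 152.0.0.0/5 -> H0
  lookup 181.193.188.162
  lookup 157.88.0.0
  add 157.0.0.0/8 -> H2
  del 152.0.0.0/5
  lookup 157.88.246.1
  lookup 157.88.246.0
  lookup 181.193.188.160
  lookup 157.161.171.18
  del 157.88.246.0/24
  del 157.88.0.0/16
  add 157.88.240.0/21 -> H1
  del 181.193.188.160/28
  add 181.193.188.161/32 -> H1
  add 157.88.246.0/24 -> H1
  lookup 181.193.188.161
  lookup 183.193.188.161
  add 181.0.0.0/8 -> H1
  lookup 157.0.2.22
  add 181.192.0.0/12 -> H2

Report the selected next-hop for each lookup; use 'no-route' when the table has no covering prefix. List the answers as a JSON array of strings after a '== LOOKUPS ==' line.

Trace:
  + 181.193.188.0/22 (H0) depth=22
  - 181.193.188.0/22 clear@22
  + 157.88.246.0/24 (H2) depth=24
  + 157.88.0.0/16 (H1) depth=16
  lookup 157.88.246.67: bits 100111010101100011110110 walk d0:-→d1:-→d2:-→d3:-→d4:-→d5:-→d6:-→d7:-→d8:-→d9:-→d10:-→d11:-→d12:-→d13:-→d14:-→d15:-→d16:H1→d17:-→d18:-→d19:-→d20:-→d21:-→d22:-→d23:-→d24:H2 -> H2
  + 0.0.0.0/0 (H2) depth=0
  + 181.193.188.160/28 (H0) depth=28
  + 0.0.0.0/0 (H2) depth=0
  + 157.0.0.0/8 (H0) depth=8
  + 152.0.0.0/5 (H0) depth=5
  lookup 181.193.188.162: bits 1011010111000001101111001010 walk d0:H2→d1:-→d2:-→d3:-→d4:-→d5:-→d6:-→d7:-→d8:-→d9:-→d10:-→d11:-→d12:-→d13:-→d14:-→d15:-→d16:-→d17:-→d18:-→d19:-→d20:-→d21:-→d22:-→d23:-→d24:-→d25:-→d26:-→d27:-→d28:H0 -> H0
  lookup 157.88.0.0: bits 1001110101011000 walk d0:H2→d1:-→d2:-→d3:-→d4:-→d5:H0→d6:-→d7:-→d8:H0→d9:-→d10:-→d11:-→d12:-→d13:-→d14:-→d15:-→d16:H1 -> H1
  + 157.0.0.0/8 (H2) depth=8
  - 152.0.0.0/5 clear@5
  lookup 157.88.246.1: bits 100111010101100011110110 walk d0:H2→d1:-→d2:-→d3:-→d4:-→d5:-→d6:-→d7:-→d8:H2→d9:-→d10:-→d11:-→d12:-→d13:-→d14:-→d15:-→d16:H1→d17:-→d18:-→d19:-→d20:-→d21:-→d22:-→d23:-→d24:H2 -> H2
  lookup 157.88.246.0: bits 100111010101100011110110 walk d0:H2→d1:-→d2:-→d3:-→d4:-→d5:-→d6:-→d7:-→d8:H2→d9:-→d10:-→d11:-→d12:-→d13:-→d14:-→d15:-→d16:H1→d17:-→d18:-→d19:-→d20:-→d21:-→d22:-→d23:-→d24:H2 -> H2
  lookup 181.193.188.160: bits 1011010111000001101111001010 walk d0:H2→d1:-→d2:-→d3:-→d4:-→d5:-→d6:-→d7:-→d8:-→d9:-→d10:-→d11:-→d12:-→d13:-→d14:-→d15:-→d16:-→d17:-→d18:-→d19:-→d20:-→d21:-→d22:-→d23:-→d24:-→d25:-→d26:-→d27:-→d28:H0 -> H0
  lookup 157.161.171.18: bits 10011101 walk d0:H2→d1:-→d2:-→d3:-→d4:-→d5:-→d6:-→d7:-→d8:H2 -> H2
  - 157.88.246.0/24 clear@24
  - 157.88.0.0/16 clear@16
  + 157.88.240.0/21 (H1) depth=21
  - 181.193.188.160/28 clear@28
  + 181.193.188.161/32 (H1) depth=32
  + 157.88.246.0/24 (H1) depth=24
  lookup 181.193.188.161: bits 10110101110000011011110010100001 walk d0:H2→d1:-→d2:-→d3:-→d4:-→d5:-→d6:-→d7:-→d8:-→d9:-→d10:-→d11:-→d12:-→d13:-→d14:-→d15:-→d16:-→d17:-→d18:-→d19:-→d20:-→d21:-→d22:-→d23:-→d24:-→d25:-→d26:-→d27:-→d28:-→d29:-→d30:-→d31:-→d32:H1 -> H1
  lookup 183.193.188.161: bits 101101 walk d0:H2→d1:-→d2:-→d3:-→d4:-→d5:-→d6:- -> H2
  + 181.0.0.0/8 (H1) depth=8
  lookup 157.0.2.22: bits 100111010 walk d0:H2→d1:-→d2:-→d3:-→d4:-→d5:-→d6:-→d7:-→d8:H2→d9:- -> H2
  + 181.192.0.0/12 (H2) depth=12

== LOOKUPS ==
["H2","H0","H1","H2","H2","H0","H2","H1","H2","H2"]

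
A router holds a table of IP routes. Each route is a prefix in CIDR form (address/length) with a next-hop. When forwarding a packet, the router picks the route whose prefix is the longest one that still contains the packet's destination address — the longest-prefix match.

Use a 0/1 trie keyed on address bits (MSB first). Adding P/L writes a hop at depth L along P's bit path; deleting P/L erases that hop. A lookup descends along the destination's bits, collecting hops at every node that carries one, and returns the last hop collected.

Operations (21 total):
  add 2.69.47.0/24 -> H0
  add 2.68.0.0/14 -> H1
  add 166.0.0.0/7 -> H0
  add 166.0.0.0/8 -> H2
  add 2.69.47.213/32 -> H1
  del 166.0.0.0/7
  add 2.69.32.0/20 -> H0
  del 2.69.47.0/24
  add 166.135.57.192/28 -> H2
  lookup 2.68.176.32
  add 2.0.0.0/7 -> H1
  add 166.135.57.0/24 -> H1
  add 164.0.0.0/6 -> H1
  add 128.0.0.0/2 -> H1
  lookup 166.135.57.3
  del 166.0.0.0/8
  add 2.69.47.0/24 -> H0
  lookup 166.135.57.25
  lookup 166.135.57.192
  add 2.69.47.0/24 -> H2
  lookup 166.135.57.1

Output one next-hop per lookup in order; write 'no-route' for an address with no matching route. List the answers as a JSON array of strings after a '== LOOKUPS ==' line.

Apply in order:
  + 2.69.47.0/24 (H0) depth=24
  + 2.68.0.0/14 (H1) depth=14
  + 166.0.0.0/7 (H0) depth=7
  + 166.0.0.0/8 (H2) depth=8
  + 2.69.47.213/32 (H1) depth=32
  - 166.0.0.0/7 clear@7
  + 2.69.32.0/20 (H0) depth=20
  - 2.69.47.0/24 clear@24
  + 166.135.57.192/28 (H2) depth=28
  Q 2.68.176.32: descend 000000100100010 ; hops seen [H1] ; pick H1
  + 2.0.0.0/7 (H1) depth=7
  + 166.135.57.0/24 (H1) depth=24
  + 164.0.0.0/6 (H1) depth=6
  + 128.0.0.0/2 (H1) depth=2
  Q 166.135.57.3: descend 101001101000011100111001 ; hops seen [H1,H1,H2,H1] ; pick H1
  - 166.0.0.0/8 clear@8
  + 2.69.47.0/24 (H0) depth=24
  Q 166.135.57.25: descend 101001101000011100111001 ; hops seen [H1,H1,H1] ; pick H1
  Q 166.135.57.192: descend 1010011010000111001110011100 ; hops seen [H1,H1,H1,H2] ; pick H2
  + 2.69.47.0/24 (H2) depth=24
  Q 166.135.57.1: descend 101001101000011100111001 ; hops seen [H1,H1,H1] ; pick H1

== LOOKUPS ==
["H1","H1","H1","H2","H1"]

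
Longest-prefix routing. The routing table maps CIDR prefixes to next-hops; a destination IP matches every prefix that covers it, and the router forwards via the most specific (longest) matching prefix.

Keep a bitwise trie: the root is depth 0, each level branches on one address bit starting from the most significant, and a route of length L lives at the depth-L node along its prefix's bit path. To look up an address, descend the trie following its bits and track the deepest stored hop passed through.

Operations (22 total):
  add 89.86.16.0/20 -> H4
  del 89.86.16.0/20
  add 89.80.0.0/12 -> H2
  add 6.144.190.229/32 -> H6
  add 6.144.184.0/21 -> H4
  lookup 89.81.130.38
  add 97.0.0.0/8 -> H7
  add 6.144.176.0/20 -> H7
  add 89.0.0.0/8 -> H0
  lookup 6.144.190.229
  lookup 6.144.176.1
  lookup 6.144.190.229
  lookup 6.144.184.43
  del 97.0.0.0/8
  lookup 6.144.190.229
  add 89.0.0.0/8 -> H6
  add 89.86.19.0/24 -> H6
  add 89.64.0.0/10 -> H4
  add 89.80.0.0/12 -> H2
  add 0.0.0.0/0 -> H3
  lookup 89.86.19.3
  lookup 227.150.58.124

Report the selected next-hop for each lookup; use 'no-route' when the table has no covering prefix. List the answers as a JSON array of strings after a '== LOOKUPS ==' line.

Trace:
  + 89.86.16.0/20 (H4) depth=20
  del 89.86.16.0/20 (clear depth 20)
  + 89.80.0.0/12 (H2) depth=12
  + 6.144.190.229/32 (H6) depth=32
  + 6.144.184.0/21 (H4) depth=21
  Q 89.81.130.38: descend 0101100101010 ; hops seen [H2] ; pick H2
  + 97.0.0.0/8 (H7) depth=8
  + 6.144.176.0/20 (H7) depth=20
  + 89.0.0.0/8 (H0) depth=8
  Q 6.144.190.229: descend 00000110100100001011111011100101 ; hops seen [H7,H4,H6] ; pick H6
  Q 6.144.176.1: descend 00000110100100001011 ; hops seen [H7] ; pick H7
  Q 6.144.190.229: descend 00000110100100001011111011100101 ; hops seen [H7,H4,H6] ; pick H6
  Q 6.144.184.43: descend 000001101001000010111 ; hops seen [H7,H4] ; pick H4
  del 97.0.0.0/8 (clear depth 8)
  Q 6.144.190.229: descend 00000110100100001011111011100101 ; hops seen [H7,H4,H6] ; pick H6
  + 89.0.0.0/8 (H6) depth=8
  + 89.86.19.0/24 (H6) depth=24
  + 89.64.0.0/10 (H4) depth=10
  + 89.80.0.0/12 (H2) depth=12
  + 0.0.0.0/0 (H3) depth=0
  Q 89.86.19.3: descend 010110010101011000010011 ; hops seen [H3,H6,H4,H2,H6] ; pick H6
  Q 227.150.58.124: descend ε ; hops seen [H3] ; pick H3

== LOOKUPS ==
["H2","H6","H7","H6","H4","H6","H6","H3"]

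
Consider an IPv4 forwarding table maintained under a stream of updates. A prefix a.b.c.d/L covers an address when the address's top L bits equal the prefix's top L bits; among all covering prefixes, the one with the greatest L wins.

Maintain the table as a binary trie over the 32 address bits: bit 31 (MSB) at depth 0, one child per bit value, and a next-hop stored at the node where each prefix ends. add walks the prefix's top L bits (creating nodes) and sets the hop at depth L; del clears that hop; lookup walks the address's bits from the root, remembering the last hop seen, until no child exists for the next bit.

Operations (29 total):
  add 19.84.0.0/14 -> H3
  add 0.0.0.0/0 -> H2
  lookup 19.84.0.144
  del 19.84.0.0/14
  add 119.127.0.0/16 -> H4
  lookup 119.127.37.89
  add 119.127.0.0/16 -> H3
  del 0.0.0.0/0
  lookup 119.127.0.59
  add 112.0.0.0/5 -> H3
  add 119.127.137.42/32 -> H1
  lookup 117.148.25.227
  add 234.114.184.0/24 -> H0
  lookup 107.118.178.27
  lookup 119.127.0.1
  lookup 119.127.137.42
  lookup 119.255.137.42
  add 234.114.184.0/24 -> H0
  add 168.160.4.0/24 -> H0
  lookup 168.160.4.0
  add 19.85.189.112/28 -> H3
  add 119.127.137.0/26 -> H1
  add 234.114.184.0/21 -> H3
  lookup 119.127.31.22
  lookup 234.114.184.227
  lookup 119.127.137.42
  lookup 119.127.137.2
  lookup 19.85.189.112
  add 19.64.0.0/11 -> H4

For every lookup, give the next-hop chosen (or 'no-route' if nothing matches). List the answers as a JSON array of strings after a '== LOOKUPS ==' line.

Process each operation:
  add 19.84.0.0/14 -> H3 at depth 14
  add 0.0.0.0/0 -> H2 at depth 0
  lookup 19.84.0.144: bits 00010011010101 walk d0:H2→d1:-→d2:-→d3:-→d4:-→d5:-→d6:-→d7:-→d8:-→d9:-→d10:-→d11:-→d12:-→d13:-→d14:H3 -> H3
  del 19.84.0.0/14 (clear depth 14)
  add 119.127.0.0/16 -> H4 at depth 16
  lookup 119.127.37.89: bits 0111011101111111 walk d0:H2→d1:-→d2:-→d3:-→d4:-→d5:-→d6:-→d7:-→d8:-→d9:-→d10:-→d11:-→d12:-→d13:-→d14:-→d15:-→d16:H4 -> H4
  add 119.127.0.0/16 -> H3 at depth 16
  del 0.0.0.0/0 (clear depth 0)
  lookup 119.127.0.59: bits 0111011101111111 walk d0:-→d1:-→d2:-→d3:-→d4:-→d5:-→d6:-→d7:-→d8:-→d9:-→d10:-→d11:-→d12:-→d13:-→d14:-→d15:-→d16:H3 -> H3
  add 112.0.0.0/5 -> H3 at depth 5
  add 119.127.137.42/32 -> H1 at depth 32
  lookup 117.148.25.227: bits 011101 walk d0:-→d1:-→d2:-→d3:-→d4:-→d5:H3→d6:- -> H3
  add 234.114.184.0/24 -> H0 at depth 24
  lookup 107.118.178.27: bits 011 walk d0:-→d1:-→d2:-→d3:- -> no-route
  lookup 119.127.0.1: bits 0111011101111111 walk d0:-→d1:-→d2:-→d3:-→d4:-→d5:H3→d6:-→d7:-→d8:-→d9:-→d10:-→d11:-→d12:-→d13:-→d14:-→d15:-→d16:H3 -> H3
  lookup 119.127.137.42: bits 01110111011111111000100100101010 walk d0:-→d1:-→d2:-→d3:-→d4:-→d5:H3→d6:-→d7:-→d8:-→d9:-→d10:-→d11:-→d12:-→d13:-→d14:-→d15:-→d16:H3→d17:-→d18:-→d19:-→d20:-→d21:-→d22:-→d23:-→d24:-→d25:-→d26:-→d27:-→d28:-→d29:-→d30:-→d31:-→d32:H1 -> H1
  lookup 119.255.137.42: bits 01110111 walk d0:-→d1:-→d2:-→d3:-→d4:-→d5:H3→d6:-→d7:-→d8:- -> H3
  add 234.114.184.0/24 -> H0 at depth 24
  add 168.160.4.0/24 -> H0 at depth 24
  lookup 168.160.4.0: bits 101010001010000000000100 walk d0:-→d1:-→d2:-→d3:-→d4:-→d5:-→d6:-→d7:-→d8:-→d9:-→d10:-→d11:-→d12:-→d13:-→d14:-→d15:-→d16:-→d17:-→d18:-→d19:-→d20:-→d21:-→d22:-→d23:-→d24:H0 -> H0
  add 19.85.189.112/28 -> H3 at depth 28
  add 119.127.137.0/26 -> H1 at depth 26
  add 234.114.184.0/21 -> H3 at depth 21
  lookup 119.127.31.22: bits 0111011101111111 walk d0:-→d1:-→d2:-→d3:-→d4:-→d5:H3→d6:-→d7:-→d8:-→d9:-→d10:-→d11:-→d12:-→d13:-→d14:-→d15:-→d16:H3 -> H3
  lookup 234.114.184.227: bits 111010100111001010111000 walk d0:-→d1:-→d2:-→d3:-→d4:-→d5:-→d6:-→d7:-→d8:-→d9:-→d10:-→d11:-→d12:-→d13:-→d14:-→d15:-→d16:-→d17:-→d18:-→d19:-→d20:-→d21:H3→d22:-→d23:-→d24:H0 -> H0
  lookup 119.127.137.42: bits 01110111011111111000100100101010 walk d0:-→d1:-→d2:-→d3:-→d4:-→d5:H3→d6:-→d7:-→d8:-→d9:-→d10:-→d11:-→d12:-→d13:-→d14:-→d15:-→d16:H3→d17:-→d18:-→d19:-→d20:-→d21:-→d22:-→d23:-→d24:-→d25:-→d26:H1→d27:-→d28:-→d29:-→d30:-→d31:-→d32:H1 -> H1
  lookup 119.127.137.2: bits 01110111011111111000100100 walk d0:-→d1:-→d2:-→d3:-→d4:-→d5:H3→d6:-→d7:-→d8:-→d9:-→d10:-→d11:-→d12:-→d13:-→d14:-→d15:-→d16:H3→d17:-→d18:-→d19:-→d20:-→d21:-→d22:-→d23:-→d24:-→d25:-→d26:H1 -> H1
  lookup 19.85.189.112: bits 0001001101010101101111010111 walk d0:-→d1:-→d2:-→d3:-→d4:-→d5:-→d6:-→d7:-→d8:-→d9:-→d10:-→d11:-→d12:-→d13:-→d14:-→d15:-→d16:-→d17:-→d18:-→d19:-→d20:-→d21:-→d22:-→d23:-→d24:-→d25:-→d26:-→d27:-→d28:H3 -> H3
  add 19.64.0.0/11 -> H4 at depth 11

== LOOKUPS ==
["H3","H4","H3","H3","no-route","H3","H1","H3","H0","H3","H0","H1","H1","H3"]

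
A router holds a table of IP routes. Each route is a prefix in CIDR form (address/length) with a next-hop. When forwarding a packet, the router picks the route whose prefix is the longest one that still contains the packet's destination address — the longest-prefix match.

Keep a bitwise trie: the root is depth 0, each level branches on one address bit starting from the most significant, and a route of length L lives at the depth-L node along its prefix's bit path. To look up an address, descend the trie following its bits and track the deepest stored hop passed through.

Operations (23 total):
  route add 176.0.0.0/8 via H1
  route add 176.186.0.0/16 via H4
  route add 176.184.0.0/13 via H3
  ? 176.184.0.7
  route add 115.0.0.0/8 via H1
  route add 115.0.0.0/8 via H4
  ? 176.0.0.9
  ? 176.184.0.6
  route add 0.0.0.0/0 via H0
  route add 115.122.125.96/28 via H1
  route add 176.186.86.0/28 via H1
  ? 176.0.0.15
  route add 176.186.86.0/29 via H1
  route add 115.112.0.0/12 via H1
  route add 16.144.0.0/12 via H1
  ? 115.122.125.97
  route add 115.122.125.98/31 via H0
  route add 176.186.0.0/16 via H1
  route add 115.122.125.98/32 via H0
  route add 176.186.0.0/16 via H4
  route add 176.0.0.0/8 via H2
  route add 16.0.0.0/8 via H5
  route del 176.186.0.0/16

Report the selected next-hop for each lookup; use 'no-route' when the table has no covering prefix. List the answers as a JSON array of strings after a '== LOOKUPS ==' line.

Trace:
  add 176.0.0.0/8 -> H1 at depth 8
  add 176.186.0.0/16 -> H4 at depth 16
  add 176.184.0.0/13 -> H3 at depth 13
  Q 176.184.0.7: descend 10110000101110 ; hops seen [H1,H3] ; pick H3
  add 115.0.0.0/8 -> H1 at depth 8
  add 115.0.0.0/8 -> H4 at depth 8
  Q 176.0.0.9: descend 10110000 ; hops seen [H1] ; pick H1
  Q 176.184.0.6: descend 10110000101110 ; hops seen [H1,H3] ; pick H3
  add 0.0.0.0/0 -> H0 at depth 0
  add 115.122.125.96/28 -> H1 at depth 28
  add 176.186.86.0/28 -> H1 at depth 28
  Q 176.0.0.15: descend 10110000 ; hops seen [H0,H1] ; pick H1
  add 176.186.86.0/29 -> H1 at depth 29
  add 115.112.0.0/12 -> H1 at depth 12
  add 16.144.0.0/12 -> H1 at depth 12
  Q 115.122.125.97: descend 0111001101111010011111010110 ; hops seen [H0,H4,H1,H1] ; pick H1
  add 115.122.125.98/31 -> H0 at depth 31
  add 176.186.0.0/16 -> H1 at depth 16
  add 115.122.125.98/32 -> H0 at depth 32
  add 176.186.0.0/16 -> H4 at depth 16
  add 176.0.0.0/8 -> H2 at depth 8
  add 16.0.0.0/8 -> H5 at depth 8
  del 176.186.0.0/16 (clear depth 16)

== LOOKUPS ==
["H3","H1","H3","H1","H1"]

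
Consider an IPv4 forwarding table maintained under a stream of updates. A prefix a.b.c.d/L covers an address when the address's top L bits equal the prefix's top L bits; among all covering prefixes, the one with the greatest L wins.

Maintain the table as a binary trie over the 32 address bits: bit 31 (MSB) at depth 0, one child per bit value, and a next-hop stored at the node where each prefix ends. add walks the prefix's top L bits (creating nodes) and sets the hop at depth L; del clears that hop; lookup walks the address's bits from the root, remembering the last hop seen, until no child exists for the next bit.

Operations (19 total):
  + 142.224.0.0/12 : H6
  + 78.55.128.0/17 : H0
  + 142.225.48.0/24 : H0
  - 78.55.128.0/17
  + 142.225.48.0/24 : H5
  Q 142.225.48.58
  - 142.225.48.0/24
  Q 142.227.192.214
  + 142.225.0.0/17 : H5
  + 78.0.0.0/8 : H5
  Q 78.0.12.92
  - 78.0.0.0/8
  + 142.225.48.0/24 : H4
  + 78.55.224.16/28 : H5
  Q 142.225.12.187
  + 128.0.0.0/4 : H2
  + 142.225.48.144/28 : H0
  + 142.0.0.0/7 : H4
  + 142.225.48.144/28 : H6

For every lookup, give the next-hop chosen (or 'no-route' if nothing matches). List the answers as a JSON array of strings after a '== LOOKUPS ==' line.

Trace:
  add 142.224.0.0/12 -> H6 at depth 12
  add 78.55.128.0/17 -> H0 at depth 17
  add 142.225.48.0/24 -> H0 at depth 24
  - 78.55.128.0/17 clear@17
  add 142.225.48.0/24 -> H5 at depth 24
  ? 142.225.48.58  path d0:-→d1:-→d2:-→d3:-→d4:-→d5:-→d6:-→d7:-→d8:-→d9:-→d10:-→d11:-→d12:H6→d13:-→d14:-→d15:-→d16:-→d17:-→d18:-→d19:-→d20:-→d21:-→d22:-→d23:-→d24:H5  best=H5
  - 142.225.48.0/24 clear@24
  ? 142.227.192.214  path d0:-→d1:-→d2:-→d3:-→d4:-→d5:-→d6:-→d7:-→d8:-→d9:-→d10:-→d11:-→d12:H6→d13:-→d14:-  best=H6
  add 142.225.0.0/17 -> H5 at depth 17
  add 78.0.0.0/8 -> H5 at depth 8
  ? 78.0.12.92  path d0:-→d1:-→d2:-→d3:-→d4:-→d5:-→d6:-→d7:-→d8:H5→d9:-→d10:-  best=H5
  - 78.0.0.0/8 clear@8
  add 142.225.48.0/24 -> H4 at depth 24
  add 78.55.224.16/28 -> H5 at depth 28
  ? 142.225.12.187  path d0:-→d1:-→d2:-→d3:-→d4:-→d5:-→d6:-→d7:-→d8:-→d9:-→d10:-→d11:-→d12:H6→d13:-→d14:-→d15:-→d16:-→d17:H5→d18:-  best=H5
  add 128.0.0.0/4 -> H2 at depth 4
  add 142.225.48.144/28 -> H0 at depth 28
  add 142.0.0.0/7 -> H4 at depth 7
  add 142.225.48.144/28 -> H6 at depth 28

== LOOKUPS ==
["H5","H6","H5","H5"]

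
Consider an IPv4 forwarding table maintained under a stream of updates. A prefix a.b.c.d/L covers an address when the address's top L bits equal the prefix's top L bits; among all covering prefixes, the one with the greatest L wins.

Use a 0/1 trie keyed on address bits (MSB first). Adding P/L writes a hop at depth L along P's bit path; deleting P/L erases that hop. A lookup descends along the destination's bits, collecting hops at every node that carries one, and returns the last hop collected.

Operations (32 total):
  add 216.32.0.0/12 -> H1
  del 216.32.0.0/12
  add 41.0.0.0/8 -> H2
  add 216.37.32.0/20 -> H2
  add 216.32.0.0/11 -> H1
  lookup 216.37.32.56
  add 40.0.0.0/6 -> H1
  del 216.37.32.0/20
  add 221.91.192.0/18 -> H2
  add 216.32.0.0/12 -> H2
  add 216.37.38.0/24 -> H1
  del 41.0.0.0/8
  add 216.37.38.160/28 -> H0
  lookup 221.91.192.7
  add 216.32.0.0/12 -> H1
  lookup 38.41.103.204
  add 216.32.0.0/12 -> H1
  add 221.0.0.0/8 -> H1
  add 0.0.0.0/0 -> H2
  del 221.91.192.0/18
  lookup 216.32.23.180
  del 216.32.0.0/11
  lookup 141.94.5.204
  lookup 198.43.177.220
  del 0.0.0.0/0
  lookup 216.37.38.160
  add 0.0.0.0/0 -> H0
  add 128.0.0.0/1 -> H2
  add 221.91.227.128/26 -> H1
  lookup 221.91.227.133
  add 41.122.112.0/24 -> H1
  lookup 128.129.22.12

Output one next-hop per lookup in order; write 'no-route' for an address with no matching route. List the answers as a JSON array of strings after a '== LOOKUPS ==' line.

Apply in order:
  + 216.32.0.0/12 (H1) depth=12
  - 216.32.0.0/12 clear@12
  + 41.0.0.0/8 (H2) depth=8
  + 216.37.32.0/20 (H2) depth=20
  + 216.32.0.0/11 (H1) depth=11
  lookup 216.37.32.56: bits 11011000001001010010 walk d0:-→d1:-→d2:-→d3:-→d4:-→d5:-→d6:-→d7:-→d8:-→d9:-→d10:-→d11:H1→d12:-→d13:-→d14:-→d15:-→d16:-→d17:-→d18:-→d19:-→d20:H2 -> H2
  + 40.0.0.0/6 (H1) depth=6
  - 216.37.32.0/20 clear@20
  + 221.91.192.0/18 (H2) depth=18
  + 216.32.0.0/12 (H2) depth=12
  + 216.37.38.0/24 (H1) depth=24
  - 41.0.0.0/8 clear@8
  + 216.37.38.160/28 (H0) depth=28
  lookup 221.91.192.7: bits 110111010101101111 walk d0:-→d1:-→d2:-→d3:-→d4:-→d5:-→d6:-→d7:-→d8:-→d9:-→d10:-→d11:-→d12:-→d13:-→d14:-→d15:-→d16:-→d17:-→d18:H2 -> H2
  + 216.32.0.0/12 (H1) depth=12
  lookup 38.41.103.204: bits 0010 walk d0:-→d1:-→d2:-→d3:-→d4:- -> no-route
  + 216.32.0.0/12 (H1) depth=12
  + 221.0.0.0/8 (H1) depth=8
  + 0.0.0.0/0 (H2) depth=0
  - 221.91.192.0/18 clear@18
  lookup 216.32.23.180: bits 1101100000100 walk d0:H2→d1:-→d2:-→d3:-→d4:-→d5:-→d6:-→d7:-→d8:-→d9:-→d10:-→d11:H1→d12:H1→d13:- -> H1
  - 216.32.0.0/11 clear@11
  lookup 141.94.5.204: bits 1 walk d0:H2→d1:- -> H2
  lookup 198.43.177.220: bits 110 walk d0:H2→d1:-→d2:-→d3:- -> H2
  - 0.0.0.0/0 clear@0
  lookup 216.37.38.160: bits 1101100000100101001001101010 walk d0:-→d1:-→d2:-→d3:-→d4:-→d5:-→d6:-→d7:-→d8:-→d9:-→d10:-→d11:-→d12:H1→d13:-→d14:-→d15:-→d16:-→d17:-→d18:-→d19:-→d20:-→d21:-→d22:-→d23:-→d24:H1→d25:-→d26:-→d27:-→d28:H0 -> H0
  + 0.0.0.0/0 (H0) depth=0
  + 128.0.0.0/1 (H2) depth=1
  + 221.91.227.128/26 (H1) depth=26
  lookup 221.91.227.133: bits 11011101010110111110001110 walk d0:H0→d1:H2→d2:-→d3:-→d4:-→d5:-→d6:-→d7:-→d8:H1→d9:-→d10:-→d11:-→d12:-→d13:-→d14:-→d15:-→d16:-→d17:-→d18:-→d19:-→d20:-→d21:-→d22:-→d23:-→d24:-→d25:-→d26:H1 -> H1
  + 41.122.112.0/24 (H1) depth=24
  lookup 128.129.22.12: bits 1 walk d0:H0→d1:H2 -> H2

== LOOKUPS ==
["H2","H2","no-route","H1","H2","H2","H0","H1","H2"]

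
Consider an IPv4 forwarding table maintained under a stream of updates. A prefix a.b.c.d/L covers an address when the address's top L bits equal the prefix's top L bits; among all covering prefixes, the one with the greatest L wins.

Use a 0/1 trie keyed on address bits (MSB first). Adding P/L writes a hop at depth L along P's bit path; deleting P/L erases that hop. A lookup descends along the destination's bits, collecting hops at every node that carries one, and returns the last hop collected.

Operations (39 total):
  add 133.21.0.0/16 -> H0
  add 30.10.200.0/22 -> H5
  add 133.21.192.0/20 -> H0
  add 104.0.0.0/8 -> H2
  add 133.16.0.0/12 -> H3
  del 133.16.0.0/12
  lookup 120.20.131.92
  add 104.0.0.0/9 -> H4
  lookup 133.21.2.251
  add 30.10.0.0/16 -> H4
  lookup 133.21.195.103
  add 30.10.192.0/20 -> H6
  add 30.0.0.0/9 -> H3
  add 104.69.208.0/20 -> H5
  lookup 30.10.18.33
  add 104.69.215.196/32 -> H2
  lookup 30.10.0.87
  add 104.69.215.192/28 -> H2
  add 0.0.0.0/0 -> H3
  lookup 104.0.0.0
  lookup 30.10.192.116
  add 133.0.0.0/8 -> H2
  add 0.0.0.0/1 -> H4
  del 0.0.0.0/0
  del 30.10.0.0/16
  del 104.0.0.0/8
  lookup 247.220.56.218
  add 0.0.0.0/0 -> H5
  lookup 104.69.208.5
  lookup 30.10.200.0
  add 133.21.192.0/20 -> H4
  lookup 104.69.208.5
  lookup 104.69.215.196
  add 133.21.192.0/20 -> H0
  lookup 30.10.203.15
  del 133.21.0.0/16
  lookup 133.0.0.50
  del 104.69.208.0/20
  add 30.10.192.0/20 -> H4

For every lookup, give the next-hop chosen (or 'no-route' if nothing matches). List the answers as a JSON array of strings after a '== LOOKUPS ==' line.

Trace:
  add 133.21.0.0/16 -> H0 at depth 16
  add 30.10.200.0/22 -> H5 at depth 22
  add 133.21.192.0/20 -> H0 at depth 20
  add 104.0.0.0/8 -> H2 at depth 8
  add 133.16.0.0/12 -> H3 at depth 12
  - 133.16.0.0/12 clear@12
  lookup 120.20.131.92: bits 011 walk d0:-→d1:-→d2:-→d3:- -> no-route
  add 104.0.0.0/9 -> H4 at depth 9
  lookup 133.21.2.251: bits 1000010100010101 walk d0:-→d1:-→d2:-→d3:-→d4:-→d5:-→d6:-→d7:-→d8:-→d9:-→d10:-→d11:-→d12:-→d13:-→d14:-→d15:-→d16:H0 -> H0
  add 30.10.0.0/16 -> H4 at depth 16
  lookup 133.21.195.103: bits 10000101000101011100 walk d0:-→d1:-→d2:-→d3:-→d4:-→d5:-→d6:-→d7:-→d8:-→d9:-→d10:-→d11:-→d12:-→d13:-→d14:-→d15:-→d16:H0→d17:-→d18:-→d19:-→d20:H0 -> H0
  add 30.10.192.0/20 -> H6 at depth 20
  add 30.0.0.0/9 -> H3 at depth 9
  add 104.69.208.0/20 -> H5 at depth 20
  lookup 30.10.18.33: bits 0001111000001010 walk d0:-→d1:-→d2:-→d3:-→d4:-→d5:-→d6:-→d7:-→d8:-→d9:H3→d10:-→d11:-→d12:-→d13:-→d14:-→d15:-→d16:H4 -> H4
  add 104.69.215.196/32 -> H2 at depth 32
  lookup 30.10.0.87: bits 0001111000001010 walk d0:-→d1:-→d2:-→d3:-→d4:-→d5:-→d6:-→d7:-→d8:-→d9:H3→d10:-→d11:-→d12:-→d13:-→d14:-→d15:-→d16:H4 -> H4
  add 104.69.215.192/28 -> H2 at depth 28
  add 0.0.0.0/0 -> H3 at depth 0
  lookup 104.0.0.0: bits 011010000 walk d0:H3→d1:-→d2:-→d3:-→d4:-→d5:-→d6:-→d7:-→d8:H2→d9:H4 -> H4
  lookup 30.10.192.116: bits 00011110000010101100 walk d0:H3→d1:-→d2:-→d3:-→d4:-→d5:-→d6:-→d7:-→d8:-→d9:H3→d10:-→d11:-→d12:-→d13:-→d14:-→d15:-→d16:H4→d17:-→d18:-→d19:-→d20:H6 -> H6
  add 133.0.0.0/8 -> H2 at depth 8
  add 0.0.0.0/1 -> H4 at depth 1
  - 0.0.0.0/0 clear@0
  - 30.10.0.0/16 clear@16
  - 104.0.0.0/8 clear@8
  lookup 247.220.56.218: bits 1 walk d0:-→d1:- -> no-route
  add 0.0.0.0/0 -> H5 at depth 0
  lookup 104.69.208.5: bits 011010000100010111010 walk d0:H5→d1:H4→d2:-→d3:-→d4:-→d5:-→d6:-→d7:-→d8:-→d9:H4→d10:-→d11:-→d12:-→d13:-→d14:-→d15:-→d16:-→d17:-→d18:-→d19:-→d20:H5→d21:- -> H5
  lookup 30.10.200.0: bits 0001111000001010110010 walk d0:H5→d1:H4→d2:-→d3:-→d4:-→d5:-→d6:-→d7:-→d8:-→d9:H3→d10:-→d11:-→d12:-→d13:-→d14:-→d15:-→d16:-→d17:-→d18:-→d19:-→d20:H6→d21:-→d22:H5 -> H5
  add 133.21.192.0/20 -> H4 at depth 20
  lookup 104.69.208.5: bits 011010000100010111010 walk d0:H5→d1:H4→d2:-→d3:-→d4:-→d5:-→d6:-→d7:-→d8:-→d9:H4→d10:-→d11:-→d12:-→d13:-→d14:-→d15:-→d16:-→d17:-→d18:-→d19:-→d20:H5→d21:- -> H5
  lookup 104.69.215.196: bits 01101000010001011101011111000100 walk d0:H5→d1:H4→d2:-→d3:-→d4:-→d5:-→d6:-→d7:-→d8:-→d9:H4→d10:-→d11:-→d12:-→d13:-→d14:-→d15:-→d16:-→d17:-→d18:-→d19:-→d20:H5→d21:-→d22:-→d23:-→d24:-→d25:-→d26:-→d27:-→d28:H2→d29:-→d30:-→d31:-→d32:H2 -> H2
  add 133.21.192.0/20 -> H0 at depth 20
  lookup 30.10.203.15: bits 0001111000001010110010 walk d0:H5→d1:H4→d2:-→d3:-→d4:-→d5:-→d6:-→d7:-→d8:-→d9:H3→d10:-→d11:-→d12:-→d13:-→d14:-→d15:-→d16:-→d17:-→d18:-→d19:-→d20:H6→d21:-→d22:H5 -> H5
  - 133.21.0.0/16 clear@16
  lookup 133.0.0.50: bits 10000101000 walk d0:H5→d1:-→d2:-→d3:-→d4:-→d5:-→d6:-→d7:-→d8:H2→d9:-→d10:-→d11:- -> H2
  - 104.69.208.0/20 clear@20
  add 30.10.192.0/20 -> H4 at depth 20

== LOOKUPS ==
["no-route","H0","H0","H4","H4","H4","H6","no-route","H5","H5","H5","H2","H5","H2"]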